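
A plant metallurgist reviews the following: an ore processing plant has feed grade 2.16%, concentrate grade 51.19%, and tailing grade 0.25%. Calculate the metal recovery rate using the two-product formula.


88.8599%

Using the two-product formula:
R = 100 * c * (f - t) / (f * (c - t))
Numerator = 100 * 51.19 * (2.16 - 0.25)
= 100 * 51.19 * 1.91
= 9777.29
Denominator = 2.16 * (51.19 - 0.25)
= 2.16 * 50.94
= 110.0304
R = 9777.29 / 110.0304
= 88.8599%


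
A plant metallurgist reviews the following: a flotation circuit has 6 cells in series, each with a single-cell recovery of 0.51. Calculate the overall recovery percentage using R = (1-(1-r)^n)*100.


98.6159%

Complement of single-cell recovery:
1 - r = 1 - 0.51 = 0.49
Raise to power n:
(1 - r)^6 = 0.49^6 = 0.0138412872
Overall recovery:
R = (1 - 0.0138412872) * 100
= 98.6159%


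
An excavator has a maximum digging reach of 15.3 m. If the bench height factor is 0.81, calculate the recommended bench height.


12.393 m

Bench height = reach * factor
= 15.3 * 0.81
= 12.393 m


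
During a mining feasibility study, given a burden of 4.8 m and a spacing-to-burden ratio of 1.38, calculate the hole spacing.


Spacing = burden * ratio
= 4.8 * 1.38
= 6.624 m

6.624 m


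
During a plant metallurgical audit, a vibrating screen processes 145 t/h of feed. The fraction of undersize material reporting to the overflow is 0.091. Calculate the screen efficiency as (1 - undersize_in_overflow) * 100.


90.9%

Screen efficiency = (1 - fraction of undersize in overflow) * 100
= (1 - 0.091) * 100
= 0.909 * 100
= 90.9%


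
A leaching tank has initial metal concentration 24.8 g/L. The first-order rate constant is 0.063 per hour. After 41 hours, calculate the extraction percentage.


92.4453%

Compute the exponent:
-k * t = -0.063 * 41 = -2.583
Remaining concentration:
C = 24.8 * exp(-2.583)
= 24.8 * 0.07554702265
= 1.873566162 g/L
Extracted = 24.8 - 1.873566162 = 22.92643384 g/L
Extraction % = 22.92643384 / 24.8 * 100
= 92.4453%


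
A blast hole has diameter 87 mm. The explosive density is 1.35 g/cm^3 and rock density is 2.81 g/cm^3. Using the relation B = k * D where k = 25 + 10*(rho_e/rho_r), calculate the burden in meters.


First, compute k:
rho_e / rho_r = 1.35 / 2.81 = 0.4804270463
k = 25 + 10 * 0.4804270463 = 29.80427046
Then, compute burden:
B = k * D / 1000 = 29.80427046 * 87 / 1000
= 2592.97153 / 1000
= 2.593 m

2.593 m


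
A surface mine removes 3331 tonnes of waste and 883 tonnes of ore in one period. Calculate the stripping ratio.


3.7724

Stripping ratio = waste tonnage / ore tonnage
= 3331 / 883
= 3.7724


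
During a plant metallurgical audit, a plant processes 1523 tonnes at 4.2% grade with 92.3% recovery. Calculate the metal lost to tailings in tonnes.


4.9254 tonnes

Total metal in feed:
= 1523 * 4.2 / 100 = 63.966 tonnes
Metal recovered:
= 63.966 * 92.3 / 100 = 59.040618 tonnes
Metal lost to tailings:
= 63.966 - 59.040618
= 4.9254 tonnes


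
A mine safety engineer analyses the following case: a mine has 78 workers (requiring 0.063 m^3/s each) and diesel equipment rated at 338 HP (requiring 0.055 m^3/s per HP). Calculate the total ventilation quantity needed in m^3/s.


23.504 m^3/s

Airflow for workers:
Q_people = 78 * 0.063 = 4.914 m^3/s
Airflow for diesel equipment:
Q_diesel = 338 * 0.055 = 18.59 m^3/s
Total ventilation:
Q_total = 4.914 + 18.59
= 23.504 m^3/s


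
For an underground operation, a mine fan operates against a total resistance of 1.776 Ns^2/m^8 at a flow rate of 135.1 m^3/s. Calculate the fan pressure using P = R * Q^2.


Compute Q^2:
Q^2 = 135.1^2 = 18252.01
Compute pressure:
P = R * Q^2 = 1.776 * 18252.01
= 32415.5698 Pa

32415.5698 Pa


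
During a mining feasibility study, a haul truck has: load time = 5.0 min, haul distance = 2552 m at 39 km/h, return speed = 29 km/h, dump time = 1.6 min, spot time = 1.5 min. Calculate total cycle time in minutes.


Convert haul speed to m/min: 39 * 1000/60 = 650 m/min
Haul time = 2552 / 650 = 3.926153846 min
Convert return speed to m/min: 29 * 1000/60 = 483.3333333 m/min
Return time = 2552 / 483.3333333 = 5.28 min
Total cycle time:
= 5.0 + 3.926153846 + 1.6 + 5.28 + 1.5
= 17.3062 min

17.3062 min


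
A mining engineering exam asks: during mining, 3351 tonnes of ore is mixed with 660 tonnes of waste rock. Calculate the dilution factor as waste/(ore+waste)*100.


16.4547%

Total material = ore + waste
= 3351 + 660 = 4011 tonnes
Dilution = waste / total * 100
= 660 / 4011 * 100
= 0.1645474944 * 100
= 16.4547%


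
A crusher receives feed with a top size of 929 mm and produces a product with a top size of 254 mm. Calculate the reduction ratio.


Reduction ratio = feed size / product size
= 929 / 254
= 3.6575

3.6575


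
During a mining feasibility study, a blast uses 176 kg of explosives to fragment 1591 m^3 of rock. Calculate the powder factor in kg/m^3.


0.1106 kg/m^3

Powder factor = explosive mass / rock volume
= 176 / 1591
= 0.1106 kg/m^3


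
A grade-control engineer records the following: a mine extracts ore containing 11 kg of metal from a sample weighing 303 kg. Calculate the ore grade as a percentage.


Ore grade = (metal mass / ore mass) * 100
= (11 / 303) * 100
= 0.03630363036 * 100
= 3.6304%

3.6304%


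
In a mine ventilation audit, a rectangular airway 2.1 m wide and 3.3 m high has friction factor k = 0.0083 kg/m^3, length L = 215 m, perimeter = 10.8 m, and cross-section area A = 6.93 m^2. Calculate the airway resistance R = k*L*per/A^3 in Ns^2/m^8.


0.0579 Ns^2/m^8

Compute the numerator:
k * L * per = 0.0083 * 215 * 10.8
= 19.2726
Compute the denominator:
A^3 = 6.93^3 = 332.812557
Resistance:
R = 19.2726 / 332.812557
= 0.0579 Ns^2/m^8


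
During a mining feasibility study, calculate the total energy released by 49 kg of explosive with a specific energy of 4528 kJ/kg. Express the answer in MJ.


Energy = mass * specific_energy / 1000
= 49 * 4528 / 1000
= 221872 / 1000
= 221.872 MJ

221.872 MJ


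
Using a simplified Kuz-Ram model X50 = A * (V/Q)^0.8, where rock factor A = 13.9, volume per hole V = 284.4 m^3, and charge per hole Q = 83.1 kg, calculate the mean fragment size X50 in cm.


Compute V/Q:
V/Q = 284.4 / 83.1 = 3.422382671
Raise to the power 0.8:
(V/Q)^0.8 = 3.422382671^0.8 = 2.675856716
Multiply by A:
X50 = 13.9 * 2.675856716
= 37.1944 cm

37.1944 cm


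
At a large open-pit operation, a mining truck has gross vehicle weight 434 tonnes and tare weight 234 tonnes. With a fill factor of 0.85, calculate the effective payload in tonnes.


170.0 tonnes

Maximum payload = gross - tare
= 434 - 234 = 200 tonnes
Effective payload = max payload * fill factor
= 200 * 0.85
= 170.0 tonnes


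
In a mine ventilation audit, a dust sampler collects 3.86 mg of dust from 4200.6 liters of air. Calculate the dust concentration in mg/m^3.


0.9189 mg/m^3

Convert liters to m^3: 1 m^3 = 1000 L
Concentration = mass / volume * 1000
= 3.86 / 4200.6 * 1000
= 0.0009189163453 * 1000
= 0.9189 mg/m^3


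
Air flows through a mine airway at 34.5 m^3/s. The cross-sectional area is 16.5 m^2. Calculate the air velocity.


Velocity = flow rate / cross-sectional area
= 34.5 / 16.5
= 2.0909 m/s

2.0909 m/s


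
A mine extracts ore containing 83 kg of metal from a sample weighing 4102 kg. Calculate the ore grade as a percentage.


Ore grade = (metal mass / ore mass) * 100
= (83 / 4102) * 100
= 0.02023403218 * 100
= 2.0234%

2.0234%


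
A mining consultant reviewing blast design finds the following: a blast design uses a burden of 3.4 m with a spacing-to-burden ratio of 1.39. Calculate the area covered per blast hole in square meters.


16.0684 m^2

First, find the spacing:
Spacing = burden * ratio = 3.4 * 1.39
= 4.726 m
Then, calculate the area:
Area = burden * spacing = 3.4 * 4.726
= 16.0684 m^2


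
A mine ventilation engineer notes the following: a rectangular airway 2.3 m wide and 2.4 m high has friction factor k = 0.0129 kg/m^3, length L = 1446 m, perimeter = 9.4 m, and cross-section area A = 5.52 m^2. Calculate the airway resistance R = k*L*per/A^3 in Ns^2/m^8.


1.0425 Ns^2/m^8

Compute the numerator:
k * L * per = 0.0129 * 1446 * 9.4
= 175.34196
Compute the denominator:
A^3 = 5.52^3 = 168.196608
Resistance:
R = 175.34196 / 168.196608
= 1.0425 Ns^2/m^8


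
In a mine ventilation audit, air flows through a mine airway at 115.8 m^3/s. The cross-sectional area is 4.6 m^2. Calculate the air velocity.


Velocity = flow rate / cross-sectional area
= 115.8 / 4.6
= 25.1739 m/s

25.1739 m/s


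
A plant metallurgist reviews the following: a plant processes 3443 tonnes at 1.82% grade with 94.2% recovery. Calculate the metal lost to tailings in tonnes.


3.6344 tonnes

Total metal in feed:
= 3443 * 1.82 / 100 = 62.6626 tonnes
Metal recovered:
= 62.6626 * 94.2 / 100 = 59.0281692 tonnes
Metal lost to tailings:
= 62.6626 - 59.0281692
= 3.6344 tonnes


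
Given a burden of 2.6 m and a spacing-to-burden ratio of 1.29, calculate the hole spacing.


Spacing = burden * ratio
= 2.6 * 1.29
= 3.354 m

3.354 m


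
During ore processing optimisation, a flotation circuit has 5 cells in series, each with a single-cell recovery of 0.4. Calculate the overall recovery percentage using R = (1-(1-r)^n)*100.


Complement of single-cell recovery:
1 - r = 1 - 0.4 = 0.6
Raise to power n:
(1 - r)^5 = 0.6^5 = 0.07776
Overall recovery:
R = (1 - 0.07776) * 100
= 92.224%

92.224%


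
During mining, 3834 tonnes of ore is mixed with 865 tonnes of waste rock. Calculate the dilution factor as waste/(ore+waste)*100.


18.4082%

Total material = ore + waste
= 3834 + 865 = 4699 tonnes
Dilution = waste / total * 100
= 865 / 4699 * 100
= 0.1840817195 * 100
= 18.4082%


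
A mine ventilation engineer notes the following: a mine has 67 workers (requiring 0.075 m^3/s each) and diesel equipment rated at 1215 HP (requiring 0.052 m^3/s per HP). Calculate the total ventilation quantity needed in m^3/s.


Airflow for workers:
Q_people = 67 * 0.075 = 5.025 m^3/s
Airflow for diesel equipment:
Q_diesel = 1215 * 0.052 = 63.18 m^3/s
Total ventilation:
Q_total = 5.025 + 63.18
= 68.205 m^3/s

68.205 m^3/s


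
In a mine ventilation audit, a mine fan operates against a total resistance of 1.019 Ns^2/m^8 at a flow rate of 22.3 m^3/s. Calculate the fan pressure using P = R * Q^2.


506.7385 Pa

Compute Q^2:
Q^2 = 22.3^2 = 497.29
Compute pressure:
P = R * Q^2 = 1.019 * 497.29
= 506.7385 Pa


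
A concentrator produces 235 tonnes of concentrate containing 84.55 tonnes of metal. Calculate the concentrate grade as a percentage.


Grade = (metal in concentrate / concentrate mass) * 100
= (84.55 / 235) * 100
= 0.359787234 * 100
= 35.9787%

35.9787%


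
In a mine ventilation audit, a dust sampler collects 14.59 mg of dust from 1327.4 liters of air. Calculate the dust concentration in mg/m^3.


Convert liters to m^3: 1 m^3 = 1000 L
Concentration = mass / volume * 1000
= 14.59 / 1327.4 * 1000
= 0.01099141178 * 1000
= 10.9914 mg/m^3

10.9914 mg/m^3


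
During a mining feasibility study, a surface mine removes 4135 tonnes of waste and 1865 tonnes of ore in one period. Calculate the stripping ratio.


2.2172

Stripping ratio = waste tonnage / ore tonnage
= 4135 / 1865
= 2.2172


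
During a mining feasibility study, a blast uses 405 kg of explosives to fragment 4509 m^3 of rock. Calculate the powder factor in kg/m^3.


Powder factor = explosive mass / rock volume
= 405 / 4509
= 0.0898 kg/m^3

0.0898 kg/m^3


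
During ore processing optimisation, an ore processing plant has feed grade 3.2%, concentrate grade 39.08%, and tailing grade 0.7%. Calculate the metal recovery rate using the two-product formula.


79.5499%

Using the two-product formula:
R = 100 * c * (f - t) / (f * (c - t))
Numerator = 100 * 39.08 * (3.2 - 0.7)
= 100 * 39.08 * 2.5
= 9770.0
Denominator = 3.2 * (39.08 - 0.7)
= 3.2 * 38.38
= 122.816
R = 9770.0 / 122.816
= 79.5499%


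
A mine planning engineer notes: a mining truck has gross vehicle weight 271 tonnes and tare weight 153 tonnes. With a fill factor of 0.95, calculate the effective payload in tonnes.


112.1 tonnes

Maximum payload = gross - tare
= 271 - 153 = 118 tonnes
Effective payload = max payload * fill factor
= 118 * 0.95
= 112.1 tonnes


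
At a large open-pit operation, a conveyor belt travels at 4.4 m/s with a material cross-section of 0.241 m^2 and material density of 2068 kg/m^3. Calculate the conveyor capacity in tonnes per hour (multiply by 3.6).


Volumetric flow = speed * area
= 4.4 * 0.241 = 1.0604 m^3/s
Mass flow = volumetric * density
= 1.0604 * 2068 = 2192.9072 kg/s
Convert to t/h: multiply by 3.6
Capacity = 2192.9072 * 3.6
= 7894.4659 t/h

7894.4659 t/h


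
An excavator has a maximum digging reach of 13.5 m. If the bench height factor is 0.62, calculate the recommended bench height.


8.37 m

Bench height = reach * factor
= 13.5 * 0.62
= 8.37 m


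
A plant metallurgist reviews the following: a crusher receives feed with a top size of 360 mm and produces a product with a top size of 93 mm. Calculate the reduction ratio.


3.871

Reduction ratio = feed size / product size
= 360 / 93
= 3.871


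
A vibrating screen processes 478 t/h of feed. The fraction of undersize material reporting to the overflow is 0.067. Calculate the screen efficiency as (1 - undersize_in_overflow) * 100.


Screen efficiency = (1 - fraction of undersize in overflow) * 100
= (1 - 0.067) * 100
= 0.933 * 100
= 93.3%

93.3%


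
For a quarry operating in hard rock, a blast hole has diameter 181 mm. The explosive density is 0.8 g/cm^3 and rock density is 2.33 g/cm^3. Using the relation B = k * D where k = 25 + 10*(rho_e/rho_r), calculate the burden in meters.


First, compute k:
rho_e / rho_r = 0.8 / 2.33 = 0.3433476395
k = 25 + 10 * 0.3433476395 = 28.43347639
Then, compute burden:
B = k * D / 1000 = 28.43347639 * 181 / 1000
= 5146.459227 / 1000
= 5.1465 m

5.1465 m


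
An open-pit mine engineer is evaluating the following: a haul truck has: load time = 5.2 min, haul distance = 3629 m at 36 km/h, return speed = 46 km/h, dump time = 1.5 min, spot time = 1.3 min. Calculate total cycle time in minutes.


Convert haul speed to m/min: 36 * 1000/60 = 600 m/min
Haul time = 3629 / 600 = 6.048333333 min
Convert return speed to m/min: 46 * 1000/60 = 766.6666667 m/min
Return time = 3629 / 766.6666667 = 4.733478261 min
Total cycle time:
= 5.2 + 6.048333333 + 1.5 + 4.733478261 + 1.3
= 18.7818 min

18.7818 min


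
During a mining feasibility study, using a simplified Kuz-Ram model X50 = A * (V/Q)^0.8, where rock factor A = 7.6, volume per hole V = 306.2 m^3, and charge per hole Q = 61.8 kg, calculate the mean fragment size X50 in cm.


Compute V/Q:
V/Q = 306.2 / 61.8 = 4.954692557
Raise to the power 0.8:
(V/Q)^0.8 = 4.954692557^0.8 = 3.597604096
Multiply by A:
X50 = 7.6 * 3.597604096
= 27.3418 cm

27.3418 cm


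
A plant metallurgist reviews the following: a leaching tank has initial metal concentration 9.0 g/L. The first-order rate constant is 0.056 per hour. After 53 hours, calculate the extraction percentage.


94.8594%

Compute the exponent:
-k * t = -0.056 * 53 = -2.968
Remaining concentration:
C = 9.0 * exp(-2.968)
= 9.0 * 0.05140601963
= 0.4626541766 g/L
Extracted = 9.0 - 0.4626541766 = 8.537345823 g/L
Extraction % = 8.537345823 / 9.0 * 100
= 94.8594%


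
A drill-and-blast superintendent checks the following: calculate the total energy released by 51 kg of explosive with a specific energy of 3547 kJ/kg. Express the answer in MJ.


Energy = mass * specific_energy / 1000
= 51 * 3547 / 1000
= 180897 / 1000
= 180.897 MJ

180.897 MJ


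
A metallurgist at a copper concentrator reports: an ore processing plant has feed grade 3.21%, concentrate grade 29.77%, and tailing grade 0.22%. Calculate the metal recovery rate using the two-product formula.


Using the two-product formula:
R = 100 * c * (f - t) / (f * (c - t))
Numerator = 100 * 29.77 * (3.21 - 0.22)
= 100 * 29.77 * 2.99
= 8901.23
Denominator = 3.21 * (29.77 - 0.22)
= 3.21 * 29.55
= 94.8555
R = 8901.23 / 94.8555
= 93.8399%

93.8399%


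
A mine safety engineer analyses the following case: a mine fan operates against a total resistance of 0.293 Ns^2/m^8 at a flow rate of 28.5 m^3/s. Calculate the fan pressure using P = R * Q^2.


Compute Q^2:
Q^2 = 28.5^2 = 812.25
Compute pressure:
P = R * Q^2 = 0.293 * 812.25
= 237.9893 Pa

237.9893 Pa


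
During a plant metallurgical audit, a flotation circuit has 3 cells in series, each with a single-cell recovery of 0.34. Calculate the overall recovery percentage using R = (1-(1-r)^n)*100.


71.2504%

Complement of single-cell recovery:
1 - r = 1 - 0.34 = 0.66
Raise to power n:
(1 - r)^3 = 0.66^3 = 0.287496
Overall recovery:
R = (1 - 0.287496) * 100
= 71.2504%


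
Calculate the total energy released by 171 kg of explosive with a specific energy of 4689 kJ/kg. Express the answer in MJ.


Energy = mass * specific_energy / 1000
= 171 * 4689 / 1000
= 801819 / 1000
= 801.819 MJ

801.819 MJ


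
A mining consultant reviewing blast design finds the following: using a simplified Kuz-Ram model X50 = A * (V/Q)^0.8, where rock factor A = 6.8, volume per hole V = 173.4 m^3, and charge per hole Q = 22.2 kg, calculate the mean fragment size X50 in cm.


35.21 cm

Compute V/Q:
V/Q = 173.4 / 22.2 = 7.810810811
Raise to the power 0.8:
(V/Q)^0.8 = 7.810810811^0.8 = 5.177938584
Multiply by A:
X50 = 6.8 * 5.177938584
= 35.21 cm


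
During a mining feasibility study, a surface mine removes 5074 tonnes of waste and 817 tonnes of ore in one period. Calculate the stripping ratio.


6.2105

Stripping ratio = waste tonnage / ore tonnage
= 5074 / 817
= 6.2105


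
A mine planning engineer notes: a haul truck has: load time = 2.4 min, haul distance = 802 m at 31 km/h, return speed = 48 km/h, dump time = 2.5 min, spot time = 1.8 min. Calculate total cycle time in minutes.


Convert haul speed to m/min: 31 * 1000/60 = 516.6666667 m/min
Haul time = 802 / 516.6666667 = 1.552258065 min
Convert return speed to m/min: 48 * 1000/60 = 800 m/min
Return time = 802 / 800 = 1.0025 min
Total cycle time:
= 2.4 + 1.552258065 + 2.5 + 1.0025 + 1.8
= 9.2548 min

9.2548 min


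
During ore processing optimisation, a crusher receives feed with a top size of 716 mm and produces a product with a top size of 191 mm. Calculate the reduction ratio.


Reduction ratio = feed size / product size
= 716 / 191
= 3.7487

3.7487


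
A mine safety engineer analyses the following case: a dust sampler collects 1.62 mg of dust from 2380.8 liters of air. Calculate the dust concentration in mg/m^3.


0.6804 mg/m^3

Convert liters to m^3: 1 m^3 = 1000 L
Concentration = mass / volume * 1000
= 1.62 / 2380.8 * 1000
= 0.0006804435484 * 1000
= 0.6804 mg/m^3


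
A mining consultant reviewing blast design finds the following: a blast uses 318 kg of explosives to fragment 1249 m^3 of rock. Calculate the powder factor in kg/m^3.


Powder factor = explosive mass / rock volume
= 318 / 1249
= 0.2546 kg/m^3

0.2546 kg/m^3


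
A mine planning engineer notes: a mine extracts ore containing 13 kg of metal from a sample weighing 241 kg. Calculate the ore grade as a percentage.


5.3942%

Ore grade = (metal mass / ore mass) * 100
= (13 / 241) * 100
= 0.05394190871 * 100
= 5.3942%


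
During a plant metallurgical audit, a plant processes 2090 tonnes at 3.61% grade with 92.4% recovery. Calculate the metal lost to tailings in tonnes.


5.7341 tonnes

Total metal in feed:
= 2090 * 3.61 / 100 = 75.449 tonnes
Metal recovered:
= 75.449 * 92.4 / 100 = 69.714876 tonnes
Metal lost to tailings:
= 75.449 - 69.714876
= 5.7341 tonnes


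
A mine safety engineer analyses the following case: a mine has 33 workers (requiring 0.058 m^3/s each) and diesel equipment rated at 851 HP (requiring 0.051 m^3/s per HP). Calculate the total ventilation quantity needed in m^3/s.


Airflow for workers:
Q_people = 33 * 0.058 = 1.914 m^3/s
Airflow for diesel equipment:
Q_diesel = 851 * 0.051 = 43.401 m^3/s
Total ventilation:
Q_total = 1.914 + 43.401
= 45.315 m^3/s

45.315 m^3/s


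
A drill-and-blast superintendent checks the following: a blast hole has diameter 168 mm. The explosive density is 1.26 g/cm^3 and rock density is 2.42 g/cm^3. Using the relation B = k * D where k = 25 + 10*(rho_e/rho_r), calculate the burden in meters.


First, compute k:
rho_e / rho_r = 1.26 / 2.42 = 0.520661157
k = 25 + 10 * 0.520661157 = 30.20661157
Then, compute burden:
B = k * D / 1000 = 30.20661157 * 168 / 1000
= 5074.710744 / 1000
= 5.0747 m

5.0747 m


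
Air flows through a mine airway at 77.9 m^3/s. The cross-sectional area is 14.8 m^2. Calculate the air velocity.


Velocity = flow rate / cross-sectional area
= 77.9 / 14.8
= 5.2635 m/s

5.2635 m/s


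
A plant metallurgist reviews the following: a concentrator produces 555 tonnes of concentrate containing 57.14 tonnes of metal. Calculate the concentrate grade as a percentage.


10.2955%

Grade = (metal in concentrate / concentrate mass) * 100
= (57.14 / 555) * 100
= 0.102954955 * 100
= 10.2955%


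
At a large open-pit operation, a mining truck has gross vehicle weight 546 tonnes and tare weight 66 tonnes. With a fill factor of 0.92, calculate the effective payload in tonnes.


Maximum payload = gross - tare
= 546 - 66 = 480 tonnes
Effective payload = max payload * fill factor
= 480 * 0.92
= 441.6 tonnes

441.6 tonnes


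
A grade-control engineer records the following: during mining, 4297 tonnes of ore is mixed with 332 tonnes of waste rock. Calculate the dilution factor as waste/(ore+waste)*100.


7.1722%

Total material = ore + waste
= 4297 + 332 = 4629 tonnes
Dilution = waste / total * 100
= 332 / 4629 * 100
= 0.07172175416 * 100
= 7.1722%


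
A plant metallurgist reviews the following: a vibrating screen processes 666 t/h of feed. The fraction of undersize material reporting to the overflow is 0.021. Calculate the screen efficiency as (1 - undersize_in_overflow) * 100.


97.9%

Screen efficiency = (1 - fraction of undersize in overflow) * 100
= (1 - 0.021) * 100
= 0.979 * 100
= 97.9%


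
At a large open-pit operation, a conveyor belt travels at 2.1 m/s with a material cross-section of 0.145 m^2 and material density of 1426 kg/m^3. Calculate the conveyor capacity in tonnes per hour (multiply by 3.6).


Volumetric flow = speed * area
= 2.1 * 0.145 = 0.3045 m^3/s
Mass flow = volumetric * density
= 0.3045 * 1426 = 434.217 kg/s
Convert to t/h: multiply by 3.6
Capacity = 434.217 * 3.6
= 1563.1812 t/h

1563.1812 t/h


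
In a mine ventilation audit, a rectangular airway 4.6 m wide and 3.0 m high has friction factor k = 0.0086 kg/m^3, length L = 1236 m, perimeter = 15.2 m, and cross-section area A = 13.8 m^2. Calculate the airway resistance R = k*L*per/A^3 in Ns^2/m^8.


0.0615 Ns^2/m^8

Compute the numerator:
k * L * per = 0.0086 * 1236 * 15.2
= 161.56992
Compute the denominator:
A^3 = 13.8^3 = 2628.072
Resistance:
R = 161.56992 / 2628.072
= 0.0615 Ns^2/m^8


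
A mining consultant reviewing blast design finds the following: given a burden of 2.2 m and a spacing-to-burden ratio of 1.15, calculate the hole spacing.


Spacing = burden * ratio
= 2.2 * 1.15
= 2.53 m

2.53 m


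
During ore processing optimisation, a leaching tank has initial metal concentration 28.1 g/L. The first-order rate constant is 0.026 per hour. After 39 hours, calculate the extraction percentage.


63.7235%

Compute the exponent:
-k * t = -0.026 * 39 = -1.014
Remaining concentration:
C = 28.1 * exp(-1.014)
= 28.1 * 0.3627650135
= 10.19369688 g/L
Extracted = 28.1 - 10.19369688 = 17.90630312 g/L
Extraction % = 17.90630312 / 28.1 * 100
= 63.7235%


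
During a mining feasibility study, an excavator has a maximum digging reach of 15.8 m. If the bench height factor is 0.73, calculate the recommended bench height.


Bench height = reach * factor
= 15.8 * 0.73
= 11.534 m

11.534 m


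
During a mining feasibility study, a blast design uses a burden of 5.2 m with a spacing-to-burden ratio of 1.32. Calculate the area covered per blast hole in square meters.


35.6928 m^2

First, find the spacing:
Spacing = burden * ratio = 5.2 * 1.32
= 6.864 m
Then, calculate the area:
Area = burden * spacing = 5.2 * 6.864
= 35.6928 m^2


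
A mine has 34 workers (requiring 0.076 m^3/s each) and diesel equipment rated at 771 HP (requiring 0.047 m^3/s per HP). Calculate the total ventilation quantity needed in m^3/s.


Airflow for workers:
Q_people = 34 * 0.076 = 2.584 m^3/s
Airflow for diesel equipment:
Q_diesel = 771 * 0.047 = 36.237 m^3/s
Total ventilation:
Q_total = 2.584 + 36.237
= 38.821 m^3/s

38.821 m^3/s


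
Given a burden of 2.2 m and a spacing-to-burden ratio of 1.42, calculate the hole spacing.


Spacing = burden * ratio
= 2.2 * 1.42
= 3.124 m

3.124 m


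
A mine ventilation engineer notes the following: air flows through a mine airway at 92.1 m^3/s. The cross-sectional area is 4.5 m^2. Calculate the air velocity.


20.4667 m/s

Velocity = flow rate / cross-sectional area
= 92.1 / 4.5
= 20.4667 m/s


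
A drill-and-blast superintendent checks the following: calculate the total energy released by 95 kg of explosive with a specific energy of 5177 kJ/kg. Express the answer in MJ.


491.815 MJ

Energy = mass * specific_energy / 1000
= 95 * 5177 / 1000
= 491815 / 1000
= 491.815 MJ


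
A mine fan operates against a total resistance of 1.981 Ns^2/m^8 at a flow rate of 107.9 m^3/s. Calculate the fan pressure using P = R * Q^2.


Compute Q^2:
Q^2 = 107.9^2 = 11642.41
Compute pressure:
P = R * Q^2 = 1.981 * 11642.41
= 23063.6142 Pa

23063.6142 Pa


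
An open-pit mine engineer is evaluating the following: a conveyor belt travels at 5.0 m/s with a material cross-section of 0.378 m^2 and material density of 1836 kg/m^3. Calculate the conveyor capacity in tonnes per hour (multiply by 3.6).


12492.144 t/h

Volumetric flow = speed * area
= 5.0 * 0.378 = 1.89 m^3/s
Mass flow = volumetric * density
= 1.89 * 1836 = 3470.04 kg/s
Convert to t/h: multiply by 3.6
Capacity = 3470.04 * 3.6
= 12492.144 t/h


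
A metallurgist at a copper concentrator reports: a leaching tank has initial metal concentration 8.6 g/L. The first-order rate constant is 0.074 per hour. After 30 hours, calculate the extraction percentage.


Compute the exponent:
-k * t = -0.074 * 30 = -2.22
Remaining concentration:
C = 8.6 * exp(-2.22)
= 8.6 * 0.1086091088
= 0.9340383359 g/L
Extracted = 8.6 - 0.9340383359 = 7.665961664 g/L
Extraction % = 7.665961664 / 8.6 * 100
= 89.1391%

89.1391%


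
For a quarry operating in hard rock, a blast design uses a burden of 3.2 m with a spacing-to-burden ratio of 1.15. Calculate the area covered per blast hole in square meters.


11.776 m^2

First, find the spacing:
Spacing = burden * ratio = 3.2 * 1.15
= 3.68 m
Then, calculate the area:
Area = burden * spacing = 3.2 * 3.68
= 11.776 m^2


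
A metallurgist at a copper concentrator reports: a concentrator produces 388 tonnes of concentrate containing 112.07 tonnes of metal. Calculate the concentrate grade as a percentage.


28.884%

Grade = (metal in concentrate / concentrate mass) * 100
= (112.07 / 388) * 100
= 0.2888402062 * 100
= 28.884%


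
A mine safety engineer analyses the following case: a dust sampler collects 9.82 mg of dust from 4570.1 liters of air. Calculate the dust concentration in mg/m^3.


Convert liters to m^3: 1 m^3 = 1000 L
Concentration = mass / volume * 1000
= 9.82 / 4570.1 * 1000
= 0.00214874948 * 1000
= 2.1487 mg/m^3

2.1487 mg/m^3


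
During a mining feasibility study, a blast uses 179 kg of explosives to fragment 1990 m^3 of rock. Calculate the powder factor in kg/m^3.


Powder factor = explosive mass / rock volume
= 179 / 1990
= 0.0899 kg/m^3

0.0899 kg/m^3


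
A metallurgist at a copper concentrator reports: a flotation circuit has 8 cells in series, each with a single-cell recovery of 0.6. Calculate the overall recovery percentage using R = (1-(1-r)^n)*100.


Complement of single-cell recovery:
1 - r = 1 - 0.6 = 0.4
Raise to power n:
(1 - r)^8 = 0.4^8 = 0.00065536
Overall recovery:
R = (1 - 0.00065536) * 100
= 99.9345%

99.9345%


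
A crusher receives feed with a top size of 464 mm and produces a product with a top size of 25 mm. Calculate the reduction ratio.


Reduction ratio = feed size / product size
= 464 / 25
= 18.56

18.56


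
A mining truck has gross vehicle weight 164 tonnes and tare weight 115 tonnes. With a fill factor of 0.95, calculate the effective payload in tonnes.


Maximum payload = gross - tare
= 164 - 115 = 49 tonnes
Effective payload = max payload * fill factor
= 49 * 0.95
= 46.55 tonnes

46.55 tonnes


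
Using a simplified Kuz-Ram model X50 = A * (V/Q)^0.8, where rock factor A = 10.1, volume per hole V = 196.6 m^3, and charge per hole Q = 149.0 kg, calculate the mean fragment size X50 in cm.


12.6078 cm

Compute V/Q:
V/Q = 196.6 / 149.0 = 1.319463087
Raise to the power 0.8:
(V/Q)^0.8 = 1.319463087^0.8 = 1.248296624
Multiply by A:
X50 = 10.1 * 1.248296624
= 12.6078 cm


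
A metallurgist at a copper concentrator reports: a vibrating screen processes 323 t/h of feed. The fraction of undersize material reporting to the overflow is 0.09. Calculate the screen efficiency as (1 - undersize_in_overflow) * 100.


91.0%

Screen efficiency = (1 - fraction of undersize in overflow) * 100
= (1 - 0.09) * 100
= 0.91 * 100
= 91.0%


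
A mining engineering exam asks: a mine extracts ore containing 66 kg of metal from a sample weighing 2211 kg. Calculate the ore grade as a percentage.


2.9851%

Ore grade = (metal mass / ore mass) * 100
= (66 / 2211) * 100
= 0.02985074627 * 100
= 2.9851%


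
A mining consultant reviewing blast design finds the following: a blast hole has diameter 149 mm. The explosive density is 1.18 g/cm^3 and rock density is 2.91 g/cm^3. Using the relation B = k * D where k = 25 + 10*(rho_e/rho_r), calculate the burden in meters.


4.3292 m

First, compute k:
rho_e / rho_r = 1.18 / 2.91 = 0.4054982818
k = 25 + 10 * 0.4054982818 = 29.05498282
Then, compute burden:
B = k * D / 1000 = 29.05498282 * 149 / 1000
= 4329.19244 / 1000
= 4.3292 m


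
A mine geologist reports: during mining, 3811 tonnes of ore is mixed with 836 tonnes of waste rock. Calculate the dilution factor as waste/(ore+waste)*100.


17.9901%

Total material = ore + waste
= 3811 + 836 = 4647 tonnes
Dilution = waste / total * 100
= 836 / 4647 * 100
= 0.1799010114 * 100
= 17.9901%


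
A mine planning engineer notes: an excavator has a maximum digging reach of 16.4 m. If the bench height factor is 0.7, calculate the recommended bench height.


11.48 m

Bench height = reach * factor
= 16.4 * 0.7
= 11.48 m


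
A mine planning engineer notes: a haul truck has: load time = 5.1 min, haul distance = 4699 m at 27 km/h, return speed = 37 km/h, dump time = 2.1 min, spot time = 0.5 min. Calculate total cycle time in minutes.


Convert haul speed to m/min: 27 * 1000/60 = 450 m/min
Haul time = 4699 / 450 = 10.44222222 min
Convert return speed to m/min: 37 * 1000/60 = 616.6666667 m/min
Return time = 4699 / 616.6666667 = 7.62 min
Total cycle time:
= 5.1 + 10.44222222 + 2.1 + 7.62 + 0.5
= 25.7622 min

25.7622 min


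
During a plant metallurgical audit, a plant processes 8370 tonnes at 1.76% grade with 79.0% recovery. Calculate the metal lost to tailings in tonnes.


Total metal in feed:
= 8370 * 1.76 / 100 = 147.312 tonnes
Metal recovered:
= 147.312 * 79.0 / 100 = 116.37648 tonnes
Metal lost to tailings:
= 147.312 - 116.37648
= 30.9355 tonnes

30.9355 tonnes


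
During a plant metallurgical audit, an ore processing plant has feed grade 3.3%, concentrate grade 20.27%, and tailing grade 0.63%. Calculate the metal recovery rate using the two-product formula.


83.5044%

Using the two-product formula:
R = 100 * c * (f - t) / (f * (c - t))
Numerator = 100 * 20.27 * (3.3 - 0.63)
= 100 * 20.27 * 2.67
= 5412.09
Denominator = 3.3 * (20.27 - 0.63)
= 3.3 * 19.64
= 64.812
R = 5412.09 / 64.812
= 83.5044%


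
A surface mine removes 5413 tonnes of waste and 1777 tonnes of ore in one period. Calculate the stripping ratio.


3.0461

Stripping ratio = waste tonnage / ore tonnage
= 5413 / 1777
= 3.0461


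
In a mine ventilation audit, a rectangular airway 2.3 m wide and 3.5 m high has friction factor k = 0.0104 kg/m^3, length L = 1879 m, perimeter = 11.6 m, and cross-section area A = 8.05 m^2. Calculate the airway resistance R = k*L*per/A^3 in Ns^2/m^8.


Compute the numerator:
k * L * per = 0.0104 * 1879 * 11.6
= 226.68256
Compute the denominator:
A^3 = 8.05^3 = 521.660125
Resistance:
R = 226.68256 / 521.660125
= 0.4345 Ns^2/m^8

0.4345 Ns^2/m^8


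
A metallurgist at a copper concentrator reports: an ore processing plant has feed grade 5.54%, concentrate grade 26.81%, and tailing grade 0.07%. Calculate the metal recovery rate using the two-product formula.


Using the two-product formula:
R = 100 * c * (f - t) / (f * (c - t))
Numerator = 100 * 26.81 * (5.54 - 0.07)
= 100 * 26.81 * 5.47
= 14665.07
Denominator = 5.54 * (26.81 - 0.07)
= 5.54 * 26.74
= 148.1396
R = 14665.07 / 148.1396
= 98.9949%

98.9949%


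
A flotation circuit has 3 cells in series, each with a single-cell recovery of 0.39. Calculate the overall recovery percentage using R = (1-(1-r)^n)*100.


Complement of single-cell recovery:
1 - r = 1 - 0.39 = 0.61
Raise to power n:
(1 - r)^3 = 0.61^3 = 0.226981
Overall recovery:
R = (1 - 0.226981) * 100
= 77.3019%

77.3019%


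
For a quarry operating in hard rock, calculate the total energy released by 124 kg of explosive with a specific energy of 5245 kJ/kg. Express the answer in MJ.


Energy = mass * specific_energy / 1000
= 124 * 5245 / 1000
= 650380 / 1000
= 650.38 MJ

650.38 MJ


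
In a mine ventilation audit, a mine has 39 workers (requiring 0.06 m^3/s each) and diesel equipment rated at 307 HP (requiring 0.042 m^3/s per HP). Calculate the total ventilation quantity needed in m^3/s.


15.234 m^3/s

Airflow for workers:
Q_people = 39 * 0.06 = 2.34 m^3/s
Airflow for diesel equipment:
Q_diesel = 307 * 0.042 = 12.894 m^3/s
Total ventilation:
Q_total = 2.34 + 12.894
= 15.234 m^3/s


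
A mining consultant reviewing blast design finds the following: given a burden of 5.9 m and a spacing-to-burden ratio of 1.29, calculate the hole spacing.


7.611 m

Spacing = burden * ratio
= 5.9 * 1.29
= 7.611 m


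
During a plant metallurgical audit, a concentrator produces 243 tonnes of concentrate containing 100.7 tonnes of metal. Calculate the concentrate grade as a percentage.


Grade = (metal in concentrate / concentrate mass) * 100
= (100.7 / 243) * 100
= 0.4144032922 * 100
= 41.4403%

41.4403%


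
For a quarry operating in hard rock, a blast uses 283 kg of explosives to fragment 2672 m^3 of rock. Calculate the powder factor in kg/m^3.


Powder factor = explosive mass / rock volume
= 283 / 2672
= 0.1059 kg/m^3

0.1059 kg/m^3


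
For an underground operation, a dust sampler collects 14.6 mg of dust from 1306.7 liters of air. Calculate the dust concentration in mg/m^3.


Convert liters to m^3: 1 m^3 = 1000 L
Concentration = mass / volume * 1000
= 14.6 / 1306.7 * 1000
= 0.01117318436 * 1000
= 11.1732 mg/m^3

11.1732 mg/m^3


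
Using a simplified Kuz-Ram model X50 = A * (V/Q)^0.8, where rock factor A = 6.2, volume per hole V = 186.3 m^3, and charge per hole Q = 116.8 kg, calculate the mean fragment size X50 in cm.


Compute V/Q:
V/Q = 186.3 / 116.8 = 1.595034247
Raise to the power 0.8:
(V/Q)^0.8 = 1.595034247^0.8 = 1.45283405
Multiply by A:
X50 = 6.2 * 1.45283405
= 9.0076 cm

9.0076 cm


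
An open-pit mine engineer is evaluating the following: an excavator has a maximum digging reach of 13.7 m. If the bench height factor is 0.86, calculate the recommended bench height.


11.782 m

Bench height = reach * factor
= 13.7 * 0.86
= 11.782 m


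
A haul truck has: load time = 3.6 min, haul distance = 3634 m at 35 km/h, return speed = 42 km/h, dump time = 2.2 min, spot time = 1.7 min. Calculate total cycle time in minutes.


Convert haul speed to m/min: 35 * 1000/60 = 583.3333333 m/min
Haul time = 3634 / 583.3333333 = 6.229714286 min
Convert return speed to m/min: 42 * 1000/60 = 700 m/min
Return time = 3634 / 700 = 5.191428571 min
Total cycle time:
= 3.6 + 6.229714286 + 2.2 + 5.191428571 + 1.7
= 18.9211 min

18.9211 min


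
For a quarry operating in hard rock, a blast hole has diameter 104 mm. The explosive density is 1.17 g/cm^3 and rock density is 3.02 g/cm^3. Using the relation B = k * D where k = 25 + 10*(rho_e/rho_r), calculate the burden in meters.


First, compute k:
rho_e / rho_r = 1.17 / 3.02 = 0.3874172185
k = 25 + 10 * 0.3874172185 = 28.87417219
Then, compute burden:
B = k * D / 1000 = 28.87417219 * 104 / 1000
= 3002.913907 / 1000
= 3.0029 m

3.0029 m


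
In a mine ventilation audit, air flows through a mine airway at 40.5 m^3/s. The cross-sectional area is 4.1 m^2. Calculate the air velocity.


9.878 m/s

Velocity = flow rate / cross-sectional area
= 40.5 / 4.1
= 9.878 m/s


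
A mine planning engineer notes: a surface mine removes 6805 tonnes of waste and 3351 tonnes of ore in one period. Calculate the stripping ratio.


2.0307

Stripping ratio = waste tonnage / ore tonnage
= 6805 / 3351
= 2.0307


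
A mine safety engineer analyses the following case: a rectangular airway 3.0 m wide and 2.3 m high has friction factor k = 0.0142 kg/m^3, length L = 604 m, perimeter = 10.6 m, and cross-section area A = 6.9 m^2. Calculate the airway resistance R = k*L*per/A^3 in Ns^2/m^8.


Compute the numerator:
k * L * per = 0.0142 * 604 * 10.6
= 90.91408
Compute the denominator:
A^3 = 6.9^3 = 328.509
Resistance:
R = 90.91408 / 328.509
= 0.2767 Ns^2/m^8

0.2767 Ns^2/m^8


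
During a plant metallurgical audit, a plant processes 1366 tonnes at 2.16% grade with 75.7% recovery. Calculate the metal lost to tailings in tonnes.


Total metal in feed:
= 1366 * 2.16 / 100 = 29.5056 tonnes
Metal recovered:
= 29.5056 * 75.7 / 100 = 22.3357392 tonnes
Metal lost to tailings:
= 29.5056 - 22.3357392
= 7.1699 tonnes

7.1699 tonnes


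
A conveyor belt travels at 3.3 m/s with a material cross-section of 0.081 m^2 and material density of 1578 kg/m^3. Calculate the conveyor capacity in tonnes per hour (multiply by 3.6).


1518.4778 t/h

Volumetric flow = speed * area
= 3.3 * 0.081 = 0.2673 m^3/s
Mass flow = volumetric * density
= 0.2673 * 1578 = 421.7994 kg/s
Convert to t/h: multiply by 3.6
Capacity = 421.7994 * 3.6
= 1518.4778 t/h


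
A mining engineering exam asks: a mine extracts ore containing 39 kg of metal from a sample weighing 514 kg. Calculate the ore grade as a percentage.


7.5875%

Ore grade = (metal mass / ore mass) * 100
= (39 / 514) * 100
= 0.07587548638 * 100
= 7.5875%


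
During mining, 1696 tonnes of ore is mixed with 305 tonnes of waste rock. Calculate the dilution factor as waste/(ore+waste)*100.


15.2424%

Total material = ore + waste
= 1696 + 305 = 2001 tonnes
Dilution = waste / total * 100
= 305 / 2001 * 100
= 0.1524237881 * 100
= 15.2424%


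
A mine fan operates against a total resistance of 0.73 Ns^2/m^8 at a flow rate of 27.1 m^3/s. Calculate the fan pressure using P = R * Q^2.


Compute Q^2:
Q^2 = 27.1^2 = 734.41
Compute pressure:
P = R * Q^2 = 0.73 * 734.41
= 536.1193 Pa

536.1193 Pa


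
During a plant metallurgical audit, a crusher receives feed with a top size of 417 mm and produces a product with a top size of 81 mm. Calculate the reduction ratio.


Reduction ratio = feed size / product size
= 417 / 81
= 5.1481

5.1481


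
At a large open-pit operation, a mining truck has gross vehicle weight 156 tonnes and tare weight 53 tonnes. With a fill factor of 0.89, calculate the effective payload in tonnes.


Maximum payload = gross - tare
= 156 - 53 = 103 tonnes
Effective payload = max payload * fill factor
= 103 * 0.89
= 91.67 tonnes

91.67 tonnes
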